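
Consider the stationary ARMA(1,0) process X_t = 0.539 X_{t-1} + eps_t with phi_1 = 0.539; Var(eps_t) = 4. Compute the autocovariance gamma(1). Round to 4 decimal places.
\gamma(1) = 3.0388

Multiply the model equation by X_{t-k} and take expectations. With theta_0 = psi_0 = 1 and psi_j the MA(infinity) weights, this gives
  gamma(k) - sum_i phi_i gamma(k-i) = c_k,
  c_k = sigma^2 * sum_{j=k..q} theta_j psi_{j-k}   (c_k = 0 for k > q),
using gamma(-m) = gamma(m).
Pure AR (q = 0): c_0 = sigma^2 = 4, c_k = 0 for k >= 1.
Equations for k = 0 and k = 1 (AR order 1):
  gamma(0) = phi_1 gamma(1) + c_0
  gamma(1) = phi_1 gamma(0) + c_1
Substituting the second into the first: gamma(0) (1 - phi_1^2) = c_0 + phi_1 c_1, so
  gamma(0) = c_0 / (1 - phi_1^2) = 4 / (1 - (0.539)^2) = 4 / 0.709479 = 5.63794.
  gamma(1) = phi_1 gamma(0) = (0.539)(5.63794) = 3.03885.
Therefore gamma(1) = 3.0388 (to 4 decimal places).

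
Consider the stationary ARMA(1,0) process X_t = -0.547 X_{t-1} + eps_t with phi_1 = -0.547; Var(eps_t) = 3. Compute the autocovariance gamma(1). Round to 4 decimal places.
\gamma(1) = -2.3416

Multiply the model equation by X_{t-k} and take expectations. With theta_0 = psi_0 = 1 and psi_j the MA(infinity) weights, this gives
  gamma(k) - sum_i phi_i gamma(k-i) = c_k,
  c_k = sigma^2 * sum_{j=k..q} theta_j psi_{j-k}   (c_k = 0 for k > q),
using gamma(-m) = gamma(m).
Pure AR (q = 0): c_0 = sigma^2 = 3, c_k = 0 for k >= 1.
Equations for k = 0 and k = 1 (AR order 1):
  gamma(0) = phi_1 gamma(1) + c_0
  gamma(1) = phi_1 gamma(0) + c_1
Substituting the second into the first: gamma(0) (1 - phi_1^2) = c_0 + phi_1 c_1, so
  gamma(0) = c_0 / (1 - phi_1^2) = 3 / (1 - (-0.547)^2) = 3 / 0.700791 = 4.280877.
  gamma(1) = phi_1 gamma(0) = (-0.547)(4.280877) = -2.34164.
Therefore gamma(1) = -2.3416 (to 4 decimal places).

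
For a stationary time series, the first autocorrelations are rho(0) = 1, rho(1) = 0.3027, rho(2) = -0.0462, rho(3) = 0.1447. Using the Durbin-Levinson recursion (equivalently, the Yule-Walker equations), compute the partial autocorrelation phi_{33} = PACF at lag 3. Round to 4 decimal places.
\phi_{33} = 0.2330

The PACF at lag k is phi_{kk}, the last component of the solution
to the Yule-Walker system G_k phi = r_k where
  (G_k)_{ij} = rho(|i - j|), (r_k)_i = rho(i), i,j = 1..k.
Equivalently, Durbin-Levinson gives phi_{kk} iteratively:
  phi_{11} = rho(1)
  phi_{kk} = [rho(k) - sum_{j=1..k-1} phi_{k-1,j} rho(k-j)]
            / [1 - sum_{j=1..k-1} phi_{k-1,j} rho(j)],
  phi_{k,j} = phi_{k-1,j} - phi_{kk} phi_{k-1,k-j},  j = 1..k-1.
Step k = 1:
  phi_11 = rho(1) = 0.3027.
Step k = 2:
  phi_22 = [rho(2) - phi_11 rho(1)] / [1 - phi_11 rho(1)] = [-0.0462 - (0.3027)(0.3027)] / [1 - (0.3027)(0.3027)]
         = -0.13782729 / 0.90837271 = -0.15173.
  Update: phi_21 = phi_11 - phi_22 phi_11 = 0.3027 - (-0.15173)(0.3027) = 0.348629.
Step k = 3:
  phi_33 = [rho(3) - phi_21 rho(2) - phi_22 rho(1)] / [1 - phi_21 rho(1) - phi_22 rho(2)]
    numerator   = 0.1447 - (0.348629)(-0.0462) - (-0.15173)(0.3027) = 0.20673528
    denominator = 1 - (0.348629)(0.3027) - (-0.15173)(-0.0462) = 0.88746019
  phi_33 = 0.20673528 / 0.88746019 = 0.233.
Therefore phi_{33} = 0.2330.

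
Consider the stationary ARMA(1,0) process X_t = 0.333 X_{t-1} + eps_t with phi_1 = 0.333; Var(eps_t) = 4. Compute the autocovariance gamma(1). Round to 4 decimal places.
\gamma(1) = 1.4981

Multiply the model equation by X_{t-k} and take expectations. With theta_0 = psi_0 = 1 and psi_j the MA(infinity) weights, this gives
  gamma(k) - sum_i phi_i gamma(k-i) = c_k,
  c_k = sigma^2 * sum_{j=k..q} theta_j psi_{j-k}   (c_k = 0 for k > q),
using gamma(-m) = gamma(m).
Pure AR (q = 0): c_0 = sigma^2 = 4, c_k = 0 for k >= 1.
Equations for k = 0 and k = 1 (AR order 1):
  gamma(0) = phi_1 gamma(1) + c_0
  gamma(1) = phi_1 gamma(0) + c_1
Substituting the second into the first: gamma(0) (1 - phi_1^2) = c_0 + phi_1 c_1, so
  gamma(0) = c_0 / (1 - phi_1^2) = 4 / (1 - (0.333)^2) = 4 / 0.889111 = 4.498876.
  gamma(1) = phi_1 gamma(0) = (0.333)(4.498876) = 1.498126.
Therefore gamma(1) = 1.4981 (to 4 decimal places).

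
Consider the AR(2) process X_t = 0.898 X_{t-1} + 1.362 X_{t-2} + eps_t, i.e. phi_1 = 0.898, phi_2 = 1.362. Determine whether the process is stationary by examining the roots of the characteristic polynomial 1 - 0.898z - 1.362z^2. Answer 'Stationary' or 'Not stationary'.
\text{Not stationary}

The AR(p) characteristic polynomial is P(z) = 1 - 0.898z - 1.362z^2.
Stationarity requires all roots to lie outside the unit circle, i.e. |z| > 1 for every root.
Set 1 + (-0.898) z + (-1.362) z^2 = 0, i.e. a z^2 + b z + c = 0 with a = -1.362, b = -0.898, c = 1.
Discriminant D = b^2 - 4ac = (-0.898)^2 - 4*(-1.362)*1 = 0.806404 - (-5.448) = 6.254404.
D >= 0, so the roots are real: z = (-b +/- sqrt(D)) / (2a) = (0.898 +/- 2.500881) / (-2.724).
  z_1 = (0.898 + 2.500881) / (-2.724) = -1.2478,   |z_1| = 1.2478.
  z_2 = (0.898 - 2.500881) / (-2.724) = 0.5884,   |z_2| = 0.5884.
Moduli of all roots: 1.2478, 0.5884.
All moduli strictly greater than 1? No.
Verdict: Not stationary.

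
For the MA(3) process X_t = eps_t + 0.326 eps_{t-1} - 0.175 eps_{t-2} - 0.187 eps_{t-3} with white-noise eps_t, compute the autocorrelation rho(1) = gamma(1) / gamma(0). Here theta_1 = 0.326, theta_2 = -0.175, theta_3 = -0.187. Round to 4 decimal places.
\rho(1) = 0.2574

For an MA(q) process with theta_0 = 1, the autocovariance is
  gamma(k) = sigma^2 * sum_{i=0..q-k} theta_i * theta_{i+k},
and rho(k) = gamma(k) / gamma(0). Sigma^2 cancels.
  numerator   = (1)*(0.326) + (0.326)*(-0.175) + (-0.175)*(-0.187) = 0.301675.
  denominator = (1)^2 + (0.326)^2 + (-0.175)^2 + (-0.187)^2 = 1.17187.
  rho(1) = 0.301675 / 1.17187 = 0.2574.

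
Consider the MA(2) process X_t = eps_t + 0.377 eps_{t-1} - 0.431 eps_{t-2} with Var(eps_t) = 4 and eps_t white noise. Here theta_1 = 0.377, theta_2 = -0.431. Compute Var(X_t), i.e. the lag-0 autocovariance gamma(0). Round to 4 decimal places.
\gamma(0) = 5.3116

For an MA(q) process X_t = eps_t + sum_i theta_i eps_{t-i} with
Var(eps_t) = sigma^2, the variance is
  gamma(0) = sigma^2 * (1 + sum_i theta_i^2).
  sum_i theta_i^2 = (0.377)^2 + (-0.431)^2 = 0.142129 + 0.185761 = 0.32789.
  gamma(0) = 4 * (1 + 0.32789) = 4 * 1.32789 = 5.31156, which rounds to 5.3116.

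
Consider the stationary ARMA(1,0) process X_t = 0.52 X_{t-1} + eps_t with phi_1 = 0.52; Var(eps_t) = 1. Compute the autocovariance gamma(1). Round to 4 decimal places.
\gamma(1) = 0.7127

Multiply the model equation by X_{t-k} and take expectations. With theta_0 = psi_0 = 1 and psi_j the MA(infinity) weights, this gives
  gamma(k) - sum_i phi_i gamma(k-i) = c_k,
  c_k = sigma^2 * sum_{j=k..q} theta_j psi_{j-k}   (c_k = 0 for k > q),
using gamma(-m) = gamma(m).
Pure AR (q = 0): c_0 = sigma^2 = 1, c_k = 0 for k >= 1.
Equations for k = 0 and k = 1 (AR order 1):
  gamma(0) = phi_1 gamma(1) + c_0
  gamma(1) = phi_1 gamma(0) + c_1
Substituting the second into the first: gamma(0) (1 - phi_1^2) = c_0 + phi_1 c_1, so
  gamma(0) = c_0 / (1 - phi_1^2) = 1 / (1 - (0.52)^2) = 1 / 0.7296 = 1.370614.
  gamma(1) = phi_1 gamma(0) = (0.52)(1.370614) = 0.712719.
Therefore gamma(1) = 0.7127 (to 4 decimal places).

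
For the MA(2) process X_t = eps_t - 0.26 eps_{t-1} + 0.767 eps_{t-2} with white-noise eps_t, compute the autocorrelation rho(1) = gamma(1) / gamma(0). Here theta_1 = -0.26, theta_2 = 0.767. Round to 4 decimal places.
\rho(1) = -0.2774

For an MA(q) process with theta_0 = 1, the autocovariance is
  gamma(k) = sigma^2 * sum_{i=0..q-k} theta_i * theta_{i+k},
and rho(k) = gamma(k) / gamma(0). Sigma^2 cancels.
  numerator   = (1)*(-0.26) + (-0.26)*(0.767) = -0.45942.
  denominator = (1)^2 + (-0.26)^2 + (0.767)^2 = 1.655889.
  rho(1) = -0.45942 / 1.655889 = -0.2774.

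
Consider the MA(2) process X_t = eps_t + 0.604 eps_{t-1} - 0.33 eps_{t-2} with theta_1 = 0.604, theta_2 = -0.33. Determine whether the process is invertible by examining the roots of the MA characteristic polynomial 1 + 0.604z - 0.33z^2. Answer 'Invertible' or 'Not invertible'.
\text{Invertible}

The MA(q) characteristic polynomial is P(z) = 1 + 0.604z - 0.33z^2.
Invertibility requires all roots to lie outside the unit circle, i.e. |z| > 1 for every root.
Set 1 + (0.604) z + (-0.33) z^2 = 0, i.e. a z^2 + b z + c = 0 with a = -0.33, b = 0.604, c = 1.
Discriminant D = b^2 - 4ac = (0.604)^2 - 4*(-0.33)*1 = 0.364816 - (-1.32) = 1.684816.
D >= 0, so the roots are real: z = (-b +/- sqrt(D)) / (2a) = (-0.604 +/- 1.298005) / (-0.66).
  z_1 = (-0.604 + 1.298005) / (-0.66) = -1.0515,   |z_1| = 1.0515.
  z_2 = (-0.604 - 1.298005) / (-0.66) = 2.8818,   |z_2| = 2.8818.
Moduli of all roots: 1.0515, 2.8818.
All moduli strictly greater than 1? Yes.
Verdict: Invertible.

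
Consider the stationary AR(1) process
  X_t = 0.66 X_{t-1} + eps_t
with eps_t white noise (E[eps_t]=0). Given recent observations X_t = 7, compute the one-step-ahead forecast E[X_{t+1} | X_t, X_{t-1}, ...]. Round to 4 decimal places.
E[X_{t+1} \mid \mathcal F_t] = 4.6200

For an AR(p) model X_t = c + sum_i phi_i X_{t-i} + eps_t, the
one-step-ahead conditional mean is
  E[X_{t+1} | X_t, ...] = c + sum_i phi_i X_{t+1-i}.
Substitute known values:
  E[X_{t+1} | ...] = (0.66) * (7)
                   = 4.6200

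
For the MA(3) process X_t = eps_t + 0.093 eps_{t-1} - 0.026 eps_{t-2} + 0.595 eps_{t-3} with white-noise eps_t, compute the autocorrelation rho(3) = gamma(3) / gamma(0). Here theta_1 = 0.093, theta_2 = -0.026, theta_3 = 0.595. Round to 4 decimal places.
\rho(3) = 0.4364

For an MA(q) process with theta_0 = 1, the autocovariance is
  gamma(k) = sigma^2 * sum_{i=0..q-k} theta_i * theta_{i+k},
and rho(k) = gamma(k) / gamma(0). Sigma^2 cancels.
  numerator   = (1)*(0.595) = 0.595.
  denominator = (1)^2 + (0.093)^2 + (-0.026)^2 + (0.595)^2 = 1.36335.
  rho(3) = 0.595 / 1.36335 = 0.4364.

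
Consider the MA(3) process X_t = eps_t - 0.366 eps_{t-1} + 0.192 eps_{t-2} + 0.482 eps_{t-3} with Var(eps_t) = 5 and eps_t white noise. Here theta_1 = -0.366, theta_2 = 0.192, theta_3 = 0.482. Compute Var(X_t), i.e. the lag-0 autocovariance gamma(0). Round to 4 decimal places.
\gamma(0) = 7.0157

For an MA(q) process X_t = eps_t + sum_i theta_i eps_{t-i} with
Var(eps_t) = sigma^2, the variance is
  gamma(0) = sigma^2 * (1 + sum_i theta_i^2).
  sum_i theta_i^2 = (-0.366)^2 + (0.192)^2 + (0.482)^2 = 0.133956 + 0.036864 + 0.232324 = 0.403144.
  gamma(0) = 5 * (1 + 0.403144) = 5 * 1.403144 = 7.01572, which rounds to 7.0157.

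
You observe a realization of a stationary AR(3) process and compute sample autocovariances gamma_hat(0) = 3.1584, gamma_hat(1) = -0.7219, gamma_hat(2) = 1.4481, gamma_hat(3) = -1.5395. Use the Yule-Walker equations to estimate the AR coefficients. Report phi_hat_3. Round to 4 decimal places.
\hat\phi_{3} = -0.4260

The Yule-Walker equations for an AR(p) process read, in matrix form,
  Gamma_p phi = r_p,   with   (Gamma_p)_{ij} = gamma(|i - j|),
                       (r_p)_i = gamma(i),   i,j = 1..p.
Substitute the sample gammas (Toeplitz matrix and right-hand side of size 3):
  Gamma_p = [[3.1584, -0.7219, 1.4481], [-0.7219, 3.1584, -0.7219], [1.4481, -0.7219, 3.1584]]
  r_p     = [-0.7219, 1.4481, -1.5395]
Written out (R1..R3):
  (R1) 3.1584 phi_1 - 0.7219 phi_2 + 1.4481 phi_3 = -0.7219
  (R2) -0.7219 phi_1 + 3.1584 phi_2 - 0.7219 phi_3 = 1.4481
  (R3) 1.4481 phi_1 - 0.7219 phi_2 + 3.1584 phi_3 = -1.5395
Gaussian elimination:
  R2 <- R2 - (-0.7219/3.1584) R1 = R2 - (-0.228565) R1:  2.993399 phi_2 - 0.390915 phi_3 = 1.283099
  R3 <- R3 - (1.4481/3.1584) R1 = R3 - (0.458492) R1:  -0.390915 phi_2 + 2.494458 phi_3 = -1.208515
  R3 <- R3 - (-0.390915/2.993399) R2 = R3 - (-0.130592) R2:  2.443408 phi_3 = -1.040952
Back-substitution:
  phi_hat_3 = -1.040952 / 2.443408 = -0.426025
  phi_hat_2 = (1.283099 - (-0.390915)(-0.426025)) / 2.993399 = 0.373007
  phi_hat_1 = (-0.7219 - (-0.7219)(0.373007) - (1.4481)(-0.426025)) / 3.1584 = 0.05202
So phi_hat = [0.0520, 0.3730, -0.4260].
Therefore phi_hat_3 = -0.4260.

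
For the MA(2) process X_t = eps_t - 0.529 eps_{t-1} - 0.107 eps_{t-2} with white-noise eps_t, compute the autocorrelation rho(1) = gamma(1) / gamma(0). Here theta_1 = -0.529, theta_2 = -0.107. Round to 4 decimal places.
\rho(1) = -0.3658

For an MA(q) process with theta_0 = 1, the autocovariance is
  gamma(k) = sigma^2 * sum_{i=0..q-k} theta_i * theta_{i+k},
and rho(k) = gamma(k) / gamma(0). Sigma^2 cancels.
  numerator   = (1)*(-0.529) + (-0.529)*(-0.107) = -0.472397.
  denominator = (1)^2 + (-0.529)^2 + (-0.107)^2 = 1.29129.
  rho(1) = -0.472397 / 1.29129 = -0.3658.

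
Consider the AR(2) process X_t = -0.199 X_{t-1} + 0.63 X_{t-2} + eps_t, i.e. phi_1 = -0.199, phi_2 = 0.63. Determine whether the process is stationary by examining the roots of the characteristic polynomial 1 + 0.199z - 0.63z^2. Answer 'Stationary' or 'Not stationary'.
\text{Stationary}

The AR(p) characteristic polynomial is P(z) = 1 + 0.199z - 0.63z^2.
Stationarity requires all roots to lie outside the unit circle, i.e. |z| > 1 for every root.
Set 1 + (0.199) z + (-0.63) z^2 = 0, i.e. a z^2 + b z + c = 0 with a = -0.63, b = 0.199, c = 1.
Discriminant D = b^2 - 4ac = (0.199)^2 - 4*(-0.63)*1 = 0.039601 - (-2.52) = 2.559601.
D >= 0, so the roots are real: z = (-b +/- sqrt(D)) / (2a) = (-0.199 +/- 1.599875) / (-1.26).
  z_1 = (-0.199 + 1.599875) / (-1.26) = -1.1118,   |z_1| = 1.1118.
  z_2 = (-0.199 - 1.599875) / (-1.26) = 1.4277,   |z_2| = 1.4277.
Moduli of all roots: 1.1118, 1.4277.
All moduli strictly greater than 1? Yes.
Verdict: Stationary.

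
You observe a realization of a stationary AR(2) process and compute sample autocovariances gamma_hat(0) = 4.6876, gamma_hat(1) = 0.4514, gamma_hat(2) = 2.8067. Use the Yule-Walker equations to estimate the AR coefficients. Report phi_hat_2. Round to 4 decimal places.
\hat\phi_{2} = 0.5950

The Yule-Walker equations for an AR(p) process read, in matrix form,
  Gamma_p phi = r_p,   with   (Gamma_p)_{ij} = gamma(|i - j|),
                       (r_p)_i = gamma(i),   i,j = 1..p.
Substitute the sample gammas (Toeplitz matrix and right-hand side of size 2):
  Gamma_p = [[4.6876, 0.4514], [0.4514, 4.6876]]
  r_p     = [0.4514, 2.8067]
Written out:
  4.6876 phi_1 + 0.4514 phi_2 = 0.4514
  0.4514 phi_1 + 4.6876 phi_2 = 2.8067
Solve by Cramer's rule:
  det = gamma(0)^2 - gamma(1)^2 = (4.6876)^2 - (0.4514)^2 = 21.97359376 - 0.20376196 = 21.7698318
  phi_hat_1 = [gamma(1) gamma(0) - gamma(1) gamma(2)] / det = [(0.4514)(4.6876) - (0.4514)(2.8067)] / 21.7698318 = 0.84903826 / 21.7698318 = 0.039
  phi_hat_2 = [gamma(0) gamma(2) - gamma(1)^2] / det = [(4.6876)(2.8067) - (0.4514)^2] / 21.7698318 = 12.95292496 / 21.7698318 = 0.595
So phi_hat = [0.0390, 0.5950].
Therefore phi_hat_2 = 0.5950.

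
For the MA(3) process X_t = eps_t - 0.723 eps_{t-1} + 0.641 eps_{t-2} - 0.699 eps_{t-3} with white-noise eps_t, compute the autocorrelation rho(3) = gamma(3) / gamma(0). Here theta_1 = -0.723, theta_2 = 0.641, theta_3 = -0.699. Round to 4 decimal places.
\rho(3) = -0.2886

For an MA(q) process with theta_0 = 1, the autocovariance is
  gamma(k) = sigma^2 * sum_{i=0..q-k} theta_i * theta_{i+k},
and rho(k) = gamma(k) / gamma(0). Sigma^2 cancels.
  numerator   = (1)*(-0.699) = -0.699.
  denominator = (1)^2 + (-0.723)^2 + (0.641)^2 + (-0.699)^2 = 2.422211.
  rho(3) = -0.699 / 2.422211 = -0.2886.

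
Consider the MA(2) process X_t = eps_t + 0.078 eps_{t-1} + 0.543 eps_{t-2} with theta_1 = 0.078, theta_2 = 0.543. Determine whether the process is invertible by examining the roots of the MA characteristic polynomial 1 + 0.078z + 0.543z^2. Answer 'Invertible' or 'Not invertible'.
\text{Invertible}

The MA(q) characteristic polynomial is P(z) = 1 + 0.078z + 0.543z^2.
Invertibility requires all roots to lie outside the unit circle, i.e. |z| > 1 for every root.
Set 1 + (0.078) z + (0.543) z^2 = 0, i.e. a z^2 + b z + c = 0 with a = 0.543, b = 0.078, c = 1.
Discriminant D = b^2 - 4ac = (0.078)^2 - 4*(0.543)*1 = 0.006084 - (2.172) = -2.165916.
D < 0, so the roots are the complex-conjugate pair z = (-b +/- i sqrt(-D)) / (2a) = -0.0718 +/- 1.3552i.
For a conjugate pair |z|^2 = z * conj(z) = (product of roots) = c/a = 1/(0.543) = 1.841621, so |z| = sqrt(1.841621) = 1.3571 for both roots.
Moduli of all roots: 1.3571, 1.3571.
All moduli strictly greater than 1? Yes.
Verdict: Invertible.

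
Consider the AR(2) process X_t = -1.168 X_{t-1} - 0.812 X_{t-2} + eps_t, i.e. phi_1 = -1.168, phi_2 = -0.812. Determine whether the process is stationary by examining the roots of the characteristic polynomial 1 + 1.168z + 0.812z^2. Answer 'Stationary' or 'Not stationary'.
\text{Stationary}

The AR(p) characteristic polynomial is P(z) = 1 + 1.168z + 0.812z^2.
Stationarity requires all roots to lie outside the unit circle, i.e. |z| > 1 for every root.
Set 1 + (1.168) z + (0.812) z^2 = 0, i.e. a z^2 + b z + c = 0 with a = 0.812, b = 1.168, c = 1.
Discriminant D = b^2 - 4ac = (1.168)^2 - 4*(0.812)*1 = 1.364224 - (3.248) = -1.883776.
D < 0, so the roots are the complex-conjugate pair z = (-b +/- i sqrt(-D)) / (2a) = -0.7192 +/- 0.8451i.
For a conjugate pair |z|^2 = z * conj(z) = (product of roots) = c/a = 1/(0.812) = 1.231527, so |z| = sqrt(1.231527) = 1.1097 for both roots.
Moduli of all roots: 1.1097, 1.1097.
All moduli strictly greater than 1? Yes.
Verdict: Stationary.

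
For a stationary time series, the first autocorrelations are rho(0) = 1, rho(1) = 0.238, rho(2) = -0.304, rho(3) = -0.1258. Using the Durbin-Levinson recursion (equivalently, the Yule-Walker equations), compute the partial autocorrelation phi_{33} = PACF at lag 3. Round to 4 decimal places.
\phi_{33} = 0.0809

The PACF at lag k is phi_{kk}, the last component of the solution
to the Yule-Walker system G_k phi = r_k where
  (G_k)_{ij} = rho(|i - j|), (r_k)_i = rho(i), i,j = 1..k.
Equivalently, Durbin-Levinson gives phi_{kk} iteratively:
  phi_{11} = rho(1)
  phi_{kk} = [rho(k) - sum_{j=1..k-1} phi_{k-1,j} rho(k-j)]
            / [1 - sum_{j=1..k-1} phi_{k-1,j} rho(j)],
  phi_{k,j} = phi_{k-1,j} - phi_{kk} phi_{k-1,k-j},  j = 1..k-1.
Step k = 1:
  phi_11 = rho(1) = 0.238.
Step k = 2:
  phi_22 = [rho(2) - phi_11 rho(1)] / [1 - phi_11 rho(1)] = [-0.304 - (0.238)(0.238)] / [1 - (0.238)(0.238)]
         = -0.360644 / 0.943356 = -0.382299.
  Update: phi_21 = phi_11 - phi_22 phi_11 = 0.238 - (-0.382299)(0.238) = 0.328987.
Step k = 3:
  phi_33 = [rho(3) - phi_21 rho(2) - phi_22 rho(1)] / [1 - phi_21 rho(1) - phi_22 rho(2)]
    numerator   = -0.1258 - (0.328987)(-0.304) - (-0.382299)(0.238) = 0.06519924
    denominator = 1 - (0.328987)(0.238) - (-0.382299)(-0.304) = 0.80548218
  phi_33 = 0.06519924 / 0.80548218 = 0.0809.
Therefore phi_{33} = 0.0809.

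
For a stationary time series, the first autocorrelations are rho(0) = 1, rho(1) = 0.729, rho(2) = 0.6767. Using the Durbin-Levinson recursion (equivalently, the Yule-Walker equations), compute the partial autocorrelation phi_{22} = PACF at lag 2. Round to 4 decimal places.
\phi_{22} = 0.3100

The PACF at lag k is phi_{kk}, the last component of the solution
to the Yule-Walker system G_k phi = r_k where
  (G_k)_{ij} = rho(|i - j|), (r_k)_i = rho(i), i,j = 1..k.
Equivalently, Durbin-Levinson gives phi_{kk} iteratively:
  phi_{11} = rho(1)
  phi_{kk} = [rho(k) - sum_{j=1..k-1} phi_{k-1,j} rho(k-j)]
            / [1 - sum_{j=1..k-1} phi_{k-1,j} rho(j)],
  phi_{k,j} = phi_{k-1,j} - phi_{kk} phi_{k-1,k-j},  j = 1..k-1.
Step k = 1:
  phi_11 = rho(1) = 0.729.
Step k = 2:
  phi_22 = [rho(2) - phi_11 rho(1)] / [1 - phi_11 rho(1)] = [0.6767 - (0.729)(0.729)] / [1 - (0.729)(0.729)]
         = 0.145259 / 0.468559 = 0.31.
Therefore phi_{22} = 0.3100.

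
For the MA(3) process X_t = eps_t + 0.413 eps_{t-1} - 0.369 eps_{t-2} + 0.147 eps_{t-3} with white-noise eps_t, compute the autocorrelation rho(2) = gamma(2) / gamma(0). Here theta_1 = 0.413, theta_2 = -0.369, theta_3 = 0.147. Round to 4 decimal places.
\rho(2) = -0.2321

For an MA(q) process with theta_0 = 1, the autocovariance is
  gamma(k) = sigma^2 * sum_{i=0..q-k} theta_i * theta_{i+k},
and rho(k) = gamma(k) / gamma(0). Sigma^2 cancels.
  numerator   = (1)*(-0.369) + (0.413)*(0.147) = -0.308289.
  denominator = (1)^2 + (0.413)^2 + (-0.369)^2 + (0.147)^2 = 1.328339.
  rho(2) = -0.308289 / 1.328339 = -0.2321.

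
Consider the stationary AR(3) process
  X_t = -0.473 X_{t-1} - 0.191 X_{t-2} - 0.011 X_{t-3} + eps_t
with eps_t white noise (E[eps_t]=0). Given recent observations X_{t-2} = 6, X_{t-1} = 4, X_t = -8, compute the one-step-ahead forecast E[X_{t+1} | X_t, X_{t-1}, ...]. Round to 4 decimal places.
E[X_{t+1} \mid \mathcal F_t] = 2.9540

For an AR(p) model X_t = c + sum_i phi_i X_{t-i} + eps_t, the
one-step-ahead conditional mean is
  E[X_{t+1} | X_t, ...] = c + sum_i phi_i X_{t+1-i}.
Substitute known values:
  E[X_{t+1} | ...] = (-0.473) * (-8) + (-0.191) * (4) + (-0.011) * (6)
                   = 2.9540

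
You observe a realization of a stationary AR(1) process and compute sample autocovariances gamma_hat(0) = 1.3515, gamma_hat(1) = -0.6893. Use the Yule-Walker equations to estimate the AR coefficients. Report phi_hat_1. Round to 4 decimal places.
\hat\phi_{1} = -0.5100

The Yule-Walker equations for an AR(p) process read, in matrix form,
  Gamma_p phi = r_p,   with   (Gamma_p)_{ij} = gamma(|i - j|),
                       (r_p)_i = gamma(i),   i,j = 1..p.
Substitute the sample gammas (Toeplitz matrix and right-hand side of size 1):
  Gamma_p = [[1.3515]]
  r_p     = [-0.6893]
With p = 1 this is the single equation gamma(0) phi_1 = gamma(1):
  phi_hat_1 = gamma(1) / gamma(0) = -0.6893 / 1.3515 = -0.5100.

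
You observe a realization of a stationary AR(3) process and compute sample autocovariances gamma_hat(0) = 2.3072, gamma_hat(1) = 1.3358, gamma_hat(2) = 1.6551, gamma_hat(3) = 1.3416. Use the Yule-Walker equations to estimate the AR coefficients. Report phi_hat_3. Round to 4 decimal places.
\hat\phi_{3} = 0.1619

The Yule-Walker equations for an AR(p) process read, in matrix form,
  Gamma_p phi = r_p,   with   (Gamma_p)_{ij} = gamma(|i - j|),
                       (r_p)_i = gamma(i),   i,j = 1..p.
Substitute the sample gammas (Toeplitz matrix and right-hand side of size 3):
  Gamma_p = [[2.3072, 1.3358, 1.6551], [1.3358, 2.3072, 1.3358], [1.6551, 1.3358, 2.3072]]
  r_p     = [1.3358, 1.6551, 1.3416]
Written out (R1..R3):
  (R1) 2.3072 phi_1 + 1.3358 phi_2 + 1.6551 phi_3 = 1.3358
  (R2) 1.3358 phi_1 + 2.3072 phi_2 + 1.3358 phi_3 = 1.6551
  (R3) 1.6551 phi_1 + 1.3358 phi_2 + 2.3072 phi_3 = 1.3416
Gaussian elimination:
  R2 <- R2 - (1.3358/2.3072) R1 = R2 - (0.57897) R1:  1.533812 phi_2 + 0.377546 phi_3 = 0.881712
  R3 <- R3 - (1.6551/2.3072) R1 = R3 - (0.717363) R1:  0.377546 phi_2 + 1.119892 phi_3 = 0.383346
  R3 <- R3 - (0.377546/1.533812) R2 = R3 - (0.246149) R2:  1.02696 phi_3 = 0.166314
Back-substitution:
  phi_hat_3 = 0.166314 / 1.02696 = 0.161948
  phi_hat_2 = (0.881712 - (0.377546)(0.161948)) / 1.533812 = 0.534987
  phi_hat_1 = (1.3358 - (1.3358)(0.534987) - (1.6551)(0.161948)) / 2.3072 = 0.153053
So phi_hat = [0.1531, 0.5350, 0.1619].
Therefore phi_hat_3 = 0.1619.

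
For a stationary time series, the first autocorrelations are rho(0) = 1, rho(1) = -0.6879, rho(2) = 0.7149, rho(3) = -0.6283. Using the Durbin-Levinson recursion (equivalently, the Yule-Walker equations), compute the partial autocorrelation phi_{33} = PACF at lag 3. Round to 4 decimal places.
\phi_{33} = -0.1119

The PACF at lag k is phi_{kk}, the last component of the solution
to the Yule-Walker system G_k phi = r_k where
  (G_k)_{ij} = rho(|i - j|), (r_k)_i = rho(i), i,j = 1..k.
Equivalently, Durbin-Levinson gives phi_{kk} iteratively:
  phi_{11} = rho(1)
  phi_{kk} = [rho(k) - sum_{j=1..k-1} phi_{k-1,j} rho(k-j)]
            / [1 - sum_{j=1..k-1} phi_{k-1,j} rho(j)],
  phi_{k,j} = phi_{k-1,j} - phi_{kk} phi_{k-1,k-j},  j = 1..k-1.
Step k = 1:
  phi_11 = rho(1) = -0.6879.
Step k = 2:
  phi_22 = [rho(2) - phi_11 rho(1)] / [1 - phi_11 rho(1)] = [0.7149 - (-0.6879)(-0.6879)] / [1 - (-0.6879)(-0.6879)]
         = 0.24169359 / 0.52679359 = 0.458801.
  Update: phi_21 = phi_11 - phi_22 phi_11 = -0.6879 - (0.458801)(-0.6879) = -0.372291.
Step k = 3:
  phi_33 = [rho(3) - phi_21 rho(2) - phi_22 rho(1)] / [1 - phi_21 rho(1) - phi_22 rho(2)]
    numerator   = -0.6283 - (-0.372291)(0.7149) - (0.458801)(-0.6879) = -0.04654004
    denominator = 1 - (-0.372291)(-0.6879) - (0.458801)(0.7149) = 0.41590425
  phi_33 = -0.04654004 / 0.41590425 = -0.1119.
Therefore phi_{33} = -0.1119.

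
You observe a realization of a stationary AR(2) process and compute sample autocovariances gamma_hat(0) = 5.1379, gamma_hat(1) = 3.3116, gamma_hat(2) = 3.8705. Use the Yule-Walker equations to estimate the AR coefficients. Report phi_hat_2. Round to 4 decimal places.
\hat\phi_{2} = 0.5780

The Yule-Walker equations for an AR(p) process read, in matrix form,
  Gamma_p phi = r_p,   with   (Gamma_p)_{ij} = gamma(|i - j|),
                       (r_p)_i = gamma(i),   i,j = 1..p.
Substitute the sample gammas (Toeplitz matrix and right-hand side of size 2):
  Gamma_p = [[5.1379, 3.3116], [3.3116, 5.1379]]
  r_p     = [3.3116, 3.8705]
Written out:
  5.1379 phi_1 + 3.3116 phi_2 = 3.3116
  3.3116 phi_1 + 5.1379 phi_2 = 3.8705
Solve by Cramer's rule:
  det = gamma(0)^2 - gamma(1)^2 = (5.1379)^2 - (3.3116)^2 = 26.39801641 - 10.96669456 = 15.43132185
  phi_hat_1 = [gamma(1) gamma(0) - gamma(1) gamma(2)] / det = [(3.3116)(5.1379) - (3.3116)(3.8705)] / 15.43132185 = 4.19712184 / 15.43132185 = 0.272
  phi_hat_2 = [gamma(0) gamma(2) - gamma(1)^2] / det = [(5.1379)(3.8705) - (3.3116)^2] / 15.43132185 = 8.91954739 / 15.43132185 = 0.578
So phi_hat = [0.2720, 0.5780].
Therefore phi_hat_2 = 0.5780.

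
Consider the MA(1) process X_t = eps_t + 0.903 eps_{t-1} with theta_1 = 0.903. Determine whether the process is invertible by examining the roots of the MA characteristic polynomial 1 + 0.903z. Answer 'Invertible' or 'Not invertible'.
\text{Invertible}

The MA(q) characteristic polynomial is P(z) = 1 + 0.903z.
Invertibility requires all roots to lie outside the unit circle, i.e. |z| > 1 for every root.
This is linear in z: 1 + (0.903) z = 0  =>  z = -1/(0.903) = -1.10742,  |z| = 1.10742.
Moduli of all roots: 1.1074.
All moduli strictly greater than 1? Yes.
Verdict: Invertible.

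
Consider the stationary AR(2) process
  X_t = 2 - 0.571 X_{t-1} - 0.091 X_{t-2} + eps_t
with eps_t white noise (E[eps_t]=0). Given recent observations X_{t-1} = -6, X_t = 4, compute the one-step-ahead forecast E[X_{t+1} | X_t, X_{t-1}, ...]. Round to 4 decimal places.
E[X_{t+1} \mid \mathcal F_t] = 0.2620

For an AR(p) model X_t = c + sum_i phi_i X_{t-i} + eps_t, the
one-step-ahead conditional mean is
  E[X_{t+1} | X_t, ...] = c + sum_i phi_i X_{t+1-i}.
Substitute known values:
  E[X_{t+1} | ...] = 2 + (-0.571) * (4) + (-0.091) * (-6)
                   = 0.2620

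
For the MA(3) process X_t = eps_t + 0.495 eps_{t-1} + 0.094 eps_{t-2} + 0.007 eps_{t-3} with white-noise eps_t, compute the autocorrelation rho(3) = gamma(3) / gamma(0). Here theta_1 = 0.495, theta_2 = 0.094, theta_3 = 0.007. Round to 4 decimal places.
\rho(3) = 0.0056

For an MA(q) process with theta_0 = 1, the autocovariance is
  gamma(k) = sigma^2 * sum_{i=0..q-k} theta_i * theta_{i+k},
and rho(k) = gamma(k) / gamma(0). Sigma^2 cancels.
  numerator   = (1)*(0.007) = 0.007.
  denominator = (1)^2 + (0.495)^2 + (0.094)^2 + (0.007)^2 = 1.25391.
  rho(3) = 0.007 / 1.25391 = 0.0056.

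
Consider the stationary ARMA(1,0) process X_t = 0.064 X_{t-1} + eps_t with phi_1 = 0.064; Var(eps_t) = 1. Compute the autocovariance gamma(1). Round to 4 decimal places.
\gamma(1) = 0.0643

Multiply the model equation by X_{t-k} and take expectations. With theta_0 = psi_0 = 1 and psi_j the MA(infinity) weights, this gives
  gamma(k) - sum_i phi_i gamma(k-i) = c_k,
  c_k = sigma^2 * sum_{j=k..q} theta_j psi_{j-k}   (c_k = 0 for k > q),
using gamma(-m) = gamma(m).
Pure AR (q = 0): c_0 = sigma^2 = 1, c_k = 0 for k >= 1.
Equations for k = 0 and k = 1 (AR order 1):
  gamma(0) = phi_1 gamma(1) + c_0
  gamma(1) = phi_1 gamma(0) + c_1
Substituting the second into the first: gamma(0) (1 - phi_1^2) = c_0 + phi_1 c_1, so
  gamma(0) = c_0 / (1 - phi_1^2) = 1 / (1 - (0.064)^2) = 1 / 0.995904 = 1.004113.
  gamma(1) = phi_1 gamma(0) = (0.064)(1.004113) = 0.064263.
Therefore gamma(1) = 0.0643 (to 4 decimal places).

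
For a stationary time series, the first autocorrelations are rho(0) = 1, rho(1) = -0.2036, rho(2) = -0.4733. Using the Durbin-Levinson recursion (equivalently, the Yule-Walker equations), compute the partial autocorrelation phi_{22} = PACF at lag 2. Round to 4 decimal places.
\phi_{22} = -0.5370

The PACF at lag k is phi_{kk}, the last component of the solution
to the Yule-Walker system G_k phi = r_k where
  (G_k)_{ij} = rho(|i - j|), (r_k)_i = rho(i), i,j = 1..k.
Equivalently, Durbin-Levinson gives phi_{kk} iteratively:
  phi_{11} = rho(1)
  phi_{kk} = [rho(k) - sum_{j=1..k-1} phi_{k-1,j} rho(k-j)]
            / [1 - sum_{j=1..k-1} phi_{k-1,j} rho(j)],
  phi_{k,j} = phi_{k-1,j} - phi_{kk} phi_{k-1,k-j},  j = 1..k-1.
Step k = 1:
  phi_11 = rho(1) = -0.2036.
Step k = 2:
  phi_22 = [rho(2) - phi_11 rho(1)] / [1 - phi_11 rho(1)] = [-0.4733 - (-0.2036)(-0.2036)] / [1 - (-0.2036)(-0.2036)]
         = -0.51475296 / 0.95854704 = -0.537.
Therefore phi_{22} = -0.5370.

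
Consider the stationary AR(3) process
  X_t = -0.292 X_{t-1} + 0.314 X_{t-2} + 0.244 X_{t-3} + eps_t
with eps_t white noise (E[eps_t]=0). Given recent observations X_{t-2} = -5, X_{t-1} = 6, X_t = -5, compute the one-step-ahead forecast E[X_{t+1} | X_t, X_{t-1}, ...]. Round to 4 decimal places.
E[X_{t+1} \mid \mathcal F_t] = 2.1240

For an AR(p) model X_t = c + sum_i phi_i X_{t-i} + eps_t, the
one-step-ahead conditional mean is
  E[X_{t+1} | X_t, ...] = c + sum_i phi_i X_{t+1-i}.
Substitute known values:
  E[X_{t+1} | ...] = (-0.292) * (-5) + (0.314) * (6) + (0.244) * (-5)
                   = 2.1240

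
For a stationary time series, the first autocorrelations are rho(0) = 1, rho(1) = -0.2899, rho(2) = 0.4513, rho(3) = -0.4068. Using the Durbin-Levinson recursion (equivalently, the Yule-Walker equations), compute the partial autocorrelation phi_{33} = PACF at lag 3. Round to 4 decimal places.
\phi_{33} = -0.2760

The PACF at lag k is phi_{kk}, the last component of the solution
to the Yule-Walker system G_k phi = r_k where
  (G_k)_{ij} = rho(|i - j|), (r_k)_i = rho(i), i,j = 1..k.
Equivalently, Durbin-Levinson gives phi_{kk} iteratively:
  phi_{11} = rho(1)
  phi_{kk} = [rho(k) - sum_{j=1..k-1} phi_{k-1,j} rho(k-j)]
            / [1 - sum_{j=1..k-1} phi_{k-1,j} rho(j)],
  phi_{k,j} = phi_{k-1,j} - phi_{kk} phi_{k-1,k-j},  j = 1..k-1.
Step k = 1:
  phi_11 = rho(1) = -0.2899.
Step k = 2:
  phi_22 = [rho(2) - phi_11 rho(1)] / [1 - phi_11 rho(1)] = [0.4513 - (-0.2899)(-0.2899)] / [1 - (-0.2899)(-0.2899)]
         = 0.36725799 / 0.91595799 = 0.400955.
  Update: phi_21 = phi_11 - phi_22 phi_11 = -0.2899 - (0.400955)(-0.2899) = -0.173663.
Step k = 3:
  phi_33 = [rho(3) - phi_21 rho(2) - phi_22 rho(1)] / [1 - phi_21 rho(1) - phi_22 rho(2)]
    numerator   = -0.4068 - (-0.173663)(0.4513) - (0.400955)(-0.2899) = -0.21218896
    denominator = 1 - (-0.173663)(-0.2899) - (0.400955)(0.4513) = 0.76870404
  phi_33 = -0.21218896 / 0.76870404 = -0.276.
Therefore phi_{33} = -0.2760.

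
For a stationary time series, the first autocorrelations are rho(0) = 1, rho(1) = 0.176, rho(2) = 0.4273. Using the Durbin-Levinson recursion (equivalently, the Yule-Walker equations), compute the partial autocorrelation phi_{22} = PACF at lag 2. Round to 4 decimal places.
\phi_{22} = 0.4090

The PACF at lag k is phi_{kk}, the last component of the solution
to the Yule-Walker system G_k phi = r_k where
  (G_k)_{ij} = rho(|i - j|), (r_k)_i = rho(i), i,j = 1..k.
Equivalently, Durbin-Levinson gives phi_{kk} iteratively:
  phi_{11} = rho(1)
  phi_{kk} = [rho(k) - sum_{j=1..k-1} phi_{k-1,j} rho(k-j)]
            / [1 - sum_{j=1..k-1} phi_{k-1,j} rho(j)],
  phi_{k,j} = phi_{k-1,j} - phi_{kk} phi_{k-1,k-j},  j = 1..k-1.
Step k = 1:
  phi_11 = rho(1) = 0.176.
Step k = 2:
  phi_22 = [rho(2) - phi_11 rho(1)] / [1 - phi_11 rho(1)] = [0.4273 - (0.176)(0.176)] / [1 - (0.176)(0.176)]
         = 0.396324 / 0.969024 = 0.409.
Therefore phi_{22} = 0.4090.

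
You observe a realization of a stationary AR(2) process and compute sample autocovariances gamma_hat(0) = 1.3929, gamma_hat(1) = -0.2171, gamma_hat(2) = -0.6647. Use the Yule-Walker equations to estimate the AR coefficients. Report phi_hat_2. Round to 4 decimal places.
\hat\phi_{2} = -0.5140

The Yule-Walker equations for an AR(p) process read, in matrix form,
  Gamma_p phi = r_p,   with   (Gamma_p)_{ij} = gamma(|i - j|),
                       (r_p)_i = gamma(i),   i,j = 1..p.
Substitute the sample gammas (Toeplitz matrix and right-hand side of size 2):
  Gamma_p = [[1.3929, -0.2171], [-0.2171, 1.3929]]
  r_p     = [-0.2171, -0.6647]
Written out:
  1.3929 phi_1 - 0.2171 phi_2 = -0.2171
  -0.2171 phi_1 + 1.3929 phi_2 = -0.6647
Solve by Cramer's rule:
  det = gamma(0)^2 - gamma(1)^2 = (1.3929)^2 - (-0.2171)^2 = 1.94017041 - 0.04713241 = 1.893038
  phi_hat_1 = [gamma(1) gamma(0) - gamma(1) gamma(2)] / det = [(-0.2171)(1.3929) - (-0.2171)(-0.6647)] / 1.893038 = -0.44670496 / 1.893038 = -0.236
  phi_hat_2 = [gamma(0) gamma(2) - gamma(1)^2] / det = [(1.3929)(-0.6647) - (-0.2171)^2] / 1.893038 = -0.97299304 / 1.893038 = -0.514
So phi_hat = [-0.2360, -0.5140].
Therefore phi_hat_2 = -0.5140.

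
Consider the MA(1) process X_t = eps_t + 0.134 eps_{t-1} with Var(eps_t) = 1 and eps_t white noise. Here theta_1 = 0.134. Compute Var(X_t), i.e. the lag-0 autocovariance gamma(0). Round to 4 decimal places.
\gamma(0) = 1.0180

For an MA(q) process X_t = eps_t + sum_i theta_i eps_{t-i} with
Var(eps_t) = sigma^2, the variance is
  gamma(0) = sigma^2 * (1 + sum_i theta_i^2).
  sum_i theta_i^2 = (0.134)^2 = 0.017956.
  gamma(0) = 1 * (1 + 0.017956) = 1 * 1.017956 = 1.017956, which rounds to 1.0180.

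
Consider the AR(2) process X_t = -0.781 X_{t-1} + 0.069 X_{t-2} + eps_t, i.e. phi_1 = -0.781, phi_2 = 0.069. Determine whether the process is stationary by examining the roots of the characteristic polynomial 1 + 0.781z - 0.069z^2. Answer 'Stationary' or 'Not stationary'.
\text{Stationary}

The AR(p) characteristic polynomial is P(z) = 1 + 0.781z - 0.069z^2.
Stationarity requires all roots to lie outside the unit circle, i.e. |z| > 1 for every root.
Set 1 + (0.781) z + (-0.069) z^2 = 0, i.e. a z^2 + b z + c = 0 with a = -0.069, b = 0.781, c = 1.
Discriminant D = b^2 - 4ac = (0.781)^2 - 4*(-0.069)*1 = 0.609961 - (-0.276) = 0.885961.
D >= 0, so the roots are real: z = (-b +/- sqrt(D)) / (2a) = (-0.781 +/- 0.941255) / (-0.138).
  z_1 = (-0.781 + 0.941255) / (-0.138) = -1.1613,   |z_1| = 1.1613.
  z_2 = (-0.781 - 0.941255) / (-0.138) = 12.4801,   |z_2| = 12.4801.
Moduli of all roots: 1.1613, 12.4801.
All moduli strictly greater than 1? Yes.
Verdict: Stationary.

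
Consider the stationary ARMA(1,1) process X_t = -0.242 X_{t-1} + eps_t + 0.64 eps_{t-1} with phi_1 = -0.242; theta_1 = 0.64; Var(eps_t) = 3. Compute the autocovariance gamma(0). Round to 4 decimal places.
\gamma(0) = 3.5048

Multiply the model equation by X_{t-k} and take expectations. With theta_0 = psi_0 = 1 and psi_j the MA(infinity) weights, this gives
  gamma(k) - sum_i phi_i gamma(k-i) = c_k,
  c_k = sigma^2 * sum_{j=k..q} theta_j psi_{j-k}   (c_k = 0 for k > q),
using gamma(-m) = gamma(m).
psi-weights needed (psi_j = theta_j + sum_i phi_i psi_{j-i}):
  psi_1 = theta_1 + phi_1 = 0.64 + (-0.242) = 0.398
Right-hand sides:
  c_0 = sigma^2 (1 + theta_1 psi_1) = 3 * (1 + (0.64)(0.398)) = 3 * 1.25472 = 3.76416
  c_1 = sigma^2 theta_1 = 3 * (0.64) = 1.92
  c_2 = 0
Equations for k = 0 and k = 1 (AR order 1):
  gamma(0) = phi_1 gamma(1) + c_0
  gamma(1) = phi_1 gamma(0) + c_1
Substituting the second into the first: gamma(0) (1 - phi_1^2) = c_0 + phi_1 c_1, so
  gamma(0) = (c_0 + phi_1 c_1) / (1 - phi_1^2) = (3.76416 + (-0.242)(1.92)) / (1 - (-0.242)^2) = 3.29952 / 0.941436 = 3.504774.
Therefore gamma(0) = 3.5048 (to 4 decimal places).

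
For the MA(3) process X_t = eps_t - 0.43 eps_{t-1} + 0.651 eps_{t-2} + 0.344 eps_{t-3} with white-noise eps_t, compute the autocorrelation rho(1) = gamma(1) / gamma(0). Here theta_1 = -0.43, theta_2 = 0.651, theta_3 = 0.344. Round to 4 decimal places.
\rho(1) = -0.2814

For an MA(q) process with theta_0 = 1, the autocovariance is
  gamma(k) = sigma^2 * sum_{i=0..q-k} theta_i * theta_{i+k},
and rho(k) = gamma(k) / gamma(0). Sigma^2 cancels.
  numerator   = (1)*(-0.43) + (-0.43)*(0.651) + (0.651)*(0.344) = -0.485986.
  denominator = (1)^2 + (-0.43)^2 + (0.651)^2 + (0.344)^2 = 1.727037.
  rho(1) = -0.485986 / 1.727037 = -0.2814.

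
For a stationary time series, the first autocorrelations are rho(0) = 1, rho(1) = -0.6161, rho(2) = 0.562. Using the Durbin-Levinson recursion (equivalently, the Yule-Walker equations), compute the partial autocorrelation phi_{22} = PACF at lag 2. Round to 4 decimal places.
\phi_{22} = 0.2940

The PACF at lag k is phi_{kk}, the last component of the solution
to the Yule-Walker system G_k phi = r_k where
  (G_k)_{ij} = rho(|i - j|), (r_k)_i = rho(i), i,j = 1..k.
Equivalently, Durbin-Levinson gives phi_{kk} iteratively:
  phi_{11} = rho(1)
  phi_{kk} = [rho(k) - sum_{j=1..k-1} phi_{k-1,j} rho(k-j)]
            / [1 - sum_{j=1..k-1} phi_{k-1,j} rho(j)],
  phi_{k,j} = phi_{k-1,j} - phi_{kk} phi_{k-1,k-j},  j = 1..k-1.
Step k = 1:
  phi_11 = rho(1) = -0.6161.
Step k = 2:
  phi_22 = [rho(2) - phi_11 rho(1)] / [1 - phi_11 rho(1)] = [0.562 - (-0.6161)(-0.6161)] / [1 - (-0.6161)(-0.6161)]
         = 0.18242079 / 0.62042079 = 0.294.
Therefore phi_{22} = 0.2940.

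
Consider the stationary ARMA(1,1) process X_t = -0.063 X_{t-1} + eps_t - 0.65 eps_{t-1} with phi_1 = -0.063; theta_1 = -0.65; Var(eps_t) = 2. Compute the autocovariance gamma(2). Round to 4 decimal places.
\gamma(2) = 0.0939

Multiply the model equation by X_{t-k} and take expectations. With theta_0 = psi_0 = 1 and psi_j the MA(infinity) weights, this gives
  gamma(k) - sum_i phi_i gamma(k-i) = c_k,
  c_k = sigma^2 * sum_{j=k..q} theta_j psi_{j-k}   (c_k = 0 for k > q),
using gamma(-m) = gamma(m).
psi-weights needed (psi_j = theta_j + sum_i phi_i psi_{j-i}):
  psi_1 = theta_1 + phi_1 = -0.65 + (-0.063) = -0.713
Right-hand sides:
  c_0 = sigma^2 (1 + theta_1 psi_1) = 2 * (1 + (-0.65)(-0.713)) = 2 * 1.46345 = 2.9269
  c_1 = sigma^2 theta_1 = 2 * (-0.65) = -1.3
  c_2 = 0
Equations for k = 0 and k = 1 (AR order 1):
  gamma(0) = phi_1 gamma(1) + c_0
  gamma(1) = phi_1 gamma(0) + c_1
Substituting the second into the first: gamma(0) (1 - phi_1^2) = c_0 + phi_1 c_1, so
  gamma(0) = (c_0 + phi_1 c_1) / (1 - phi_1^2) = (2.9269 + (-0.063)(-1.3)) / (1 - (-0.063)^2) = 3.0088 / 0.996031 = 3.02079.
  gamma(1) = phi_1 gamma(0) + c_1 = (-0.063)(3.02079) + (-1.3) = -1.49031.
For k = 2 (> q): gamma(2) = phi_1 gamma(1) = (-0.063)(-1.49031) = 0.09389.
Therefore gamma(2) = 0.0939 (to 4 decimal places).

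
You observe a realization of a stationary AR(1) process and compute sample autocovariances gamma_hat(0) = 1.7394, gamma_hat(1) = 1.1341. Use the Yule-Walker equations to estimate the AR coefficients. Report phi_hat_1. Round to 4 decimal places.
\hat\phi_{1} = 0.6520

The Yule-Walker equations for an AR(p) process read, in matrix form,
  Gamma_p phi = r_p,   with   (Gamma_p)_{ij} = gamma(|i - j|),
                       (r_p)_i = gamma(i),   i,j = 1..p.
Substitute the sample gammas (Toeplitz matrix and right-hand side of size 1):
  Gamma_p = [[1.7394]]
  r_p     = [1.1341]
With p = 1 this is the single equation gamma(0) phi_1 = gamma(1):
  phi_hat_1 = gamma(1) / gamma(0) = 1.1341 / 1.7394 = 0.6520.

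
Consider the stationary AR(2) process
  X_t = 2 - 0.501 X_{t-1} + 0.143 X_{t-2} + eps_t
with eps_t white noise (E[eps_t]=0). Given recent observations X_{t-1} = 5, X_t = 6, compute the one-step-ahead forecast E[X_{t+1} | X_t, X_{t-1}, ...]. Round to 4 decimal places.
E[X_{t+1} \mid \mathcal F_t] = -0.2910

For an AR(p) model X_t = c + sum_i phi_i X_{t-i} + eps_t, the
one-step-ahead conditional mean is
  E[X_{t+1} | X_t, ...] = c + sum_i phi_i X_{t+1-i}.
Substitute known values:
  E[X_{t+1} | ...] = 2 + (-0.501) * (6) + (0.143) * (5)
                   = -0.2910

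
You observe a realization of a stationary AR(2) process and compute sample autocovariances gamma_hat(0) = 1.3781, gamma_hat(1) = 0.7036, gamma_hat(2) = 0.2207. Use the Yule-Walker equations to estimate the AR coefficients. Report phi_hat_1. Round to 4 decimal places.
\hat\phi_{1} = 0.5800

The Yule-Walker equations for an AR(p) process read, in matrix form,
  Gamma_p phi = r_p,   with   (Gamma_p)_{ij} = gamma(|i - j|),
                       (r_p)_i = gamma(i),   i,j = 1..p.
Substitute the sample gammas (Toeplitz matrix and right-hand side of size 2):
  Gamma_p = [[1.3781, 0.7036], [0.7036, 1.3781]]
  r_p     = [0.7036, 0.2207]
Written out:
  1.3781 phi_1 + 0.7036 phi_2 = 0.7036
  0.7036 phi_1 + 1.3781 phi_2 = 0.2207
Solve by Cramer's rule:
  det = gamma(0)^2 - gamma(1)^2 = (1.3781)^2 - (0.7036)^2 = 1.89915961 - 0.49505296 = 1.40410665
  phi_hat_1 = [gamma(1) gamma(0) - gamma(1) gamma(2)] / det = [(0.7036)(1.3781) - (0.7036)(0.2207)] / 1.40410665 = 0.81434664 / 1.40410665 = 0.58
  phi_hat_2 = [gamma(0) gamma(2) - gamma(1)^2] / det = [(1.3781)(0.2207) - (0.7036)^2] / 1.40410665 = -0.19090629 / 1.40410665 = -0.136
So phi_hat = [0.5800, -0.1360].
Therefore phi_hat_1 = 0.5800.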